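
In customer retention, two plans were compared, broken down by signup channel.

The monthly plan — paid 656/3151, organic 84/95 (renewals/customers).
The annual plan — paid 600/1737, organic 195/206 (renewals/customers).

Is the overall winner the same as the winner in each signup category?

Yes

Paid: the monthly plan 656/3151 = 20.8%, the annual plan 600/1737 = 34.5% → the annual plan
Organic: the monthly plan 84/95 = 88.4%, the annual plan 195/206 = 94.7% → the annual plan
Overall: the monthly plan 740/3246 = 22.8%, the annual plan 795/1943 = 40.9% → the annual plan
The annual plan wins overall and in every signup group — no reversal.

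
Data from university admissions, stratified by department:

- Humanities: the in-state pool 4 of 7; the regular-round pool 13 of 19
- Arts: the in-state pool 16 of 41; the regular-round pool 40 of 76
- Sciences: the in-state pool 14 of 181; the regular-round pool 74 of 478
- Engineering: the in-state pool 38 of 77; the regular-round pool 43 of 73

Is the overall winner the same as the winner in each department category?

Humanities: the in-state pool 4/7 = 57.1%, the regular-round pool 13/19 = 68.4% → the regular-round pool
Arts: the in-state pool 16/41 = 39.0%, the regular-round pool 40/76 = 52.6% → the regular-round pool
Sciences: the in-state pool 14/181 = 7.7%, the regular-round pool 74/478 = 15.5% → the regular-round pool
Engineering: the in-state pool 38/77 = 49.4%, the regular-round pool 43/73 = 58.9% → the regular-round pool
Overall: the in-state pool 72/306 = 23.5%, the regular-round pool 170/646 = 26.3% → the regular-round pool
The regular-round pool wins overall and in every department group — no reversal.

Yes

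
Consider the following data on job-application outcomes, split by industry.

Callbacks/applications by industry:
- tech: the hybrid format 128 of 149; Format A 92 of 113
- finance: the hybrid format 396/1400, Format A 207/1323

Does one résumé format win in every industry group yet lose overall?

Tech: the hybrid format 128/149 = 85.9%, Format A 92/113 = 81.4% → the hybrid format
Finance: the hybrid format 396/1400 = 28.3%, Format A 207/1323 = 15.6% → the hybrid format
Overall: the hybrid format 524/1549 = 33.8%, Format A 299/1436 = 20.8% → the hybrid format
The hybrid format wins overall and in every industry group — no reversal.

No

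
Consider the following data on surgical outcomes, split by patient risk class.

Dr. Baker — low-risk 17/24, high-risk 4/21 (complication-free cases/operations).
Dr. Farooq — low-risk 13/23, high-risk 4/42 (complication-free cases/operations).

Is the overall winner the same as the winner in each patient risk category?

Yes

Low-risk: Dr. Baker 17/24 = 70.8%, Dr. Farooq 13/23 = 56.5% → Dr. Baker
High-risk: Dr. Baker 4/21 = 19.0%, Dr. Farooq 4/42 = 9.5% → Dr. Baker
Overall: Dr. Baker 21/45 = 46.7%, Dr. Farooq 17/65 = 26.2% → Dr. Baker
Dr. Baker wins overall and in every patient risk group — no reversal.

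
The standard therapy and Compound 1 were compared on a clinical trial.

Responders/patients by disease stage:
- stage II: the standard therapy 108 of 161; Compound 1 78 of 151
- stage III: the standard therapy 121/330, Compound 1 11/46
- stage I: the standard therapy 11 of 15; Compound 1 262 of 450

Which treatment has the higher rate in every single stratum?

Stage II: the standard therapy 108/161 = 67.1%, Compound 1 78/151 = 51.7% → the standard therapy
Stage III: the standard therapy 121/330 = 36.7%, Compound 1 11/46 = 23.9% → the standard therapy
Stage I: the standard therapy 11/15 = 73.3%, Compound 1 262/450 = 58.2% → the standard therapy
The standard therapy has the higher rate in all 3 groups.

the standard therapy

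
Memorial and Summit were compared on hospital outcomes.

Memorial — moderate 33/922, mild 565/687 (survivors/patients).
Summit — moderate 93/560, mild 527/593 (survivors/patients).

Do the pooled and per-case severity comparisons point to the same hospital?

Moderate: Memorial 33/922 = 3.6%, Summit 93/560 = 16.6% → Summit
Mild: Memorial 565/687 = 82.2%, Summit 527/593 = 88.9% → Summit
Overall: Memorial 598/1609 = 37.2%, Summit 620/1153 = 53.8% → Summit
Summit wins overall and in every case group — no reversal.

Yes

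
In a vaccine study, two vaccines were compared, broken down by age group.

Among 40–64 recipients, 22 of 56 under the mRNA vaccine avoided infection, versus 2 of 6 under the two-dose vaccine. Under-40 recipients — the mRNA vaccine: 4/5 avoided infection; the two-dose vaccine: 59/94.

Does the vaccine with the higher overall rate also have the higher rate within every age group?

40–64: the mRNA vaccine 22/56 = 39.3%, the two-dose vaccine 2/6 = 33.3% → the mRNA vaccine
Under-40: the mRNA vaccine 4/5 = 80.0%, the two-dose vaccine 59/94 = 62.8% → the mRNA vaccine
Overall: the mRNA vaccine 26/61 = 42.6%, the two-dose vaccine 61/100 = 61.0% → the two-dose vaccine
The mRNA vaccine wins each age group but the two-dose vaccine wins overall — the comparison reverses. The mRNA vaccine's recipients skew toward 40–64, which has a lower base rate.

No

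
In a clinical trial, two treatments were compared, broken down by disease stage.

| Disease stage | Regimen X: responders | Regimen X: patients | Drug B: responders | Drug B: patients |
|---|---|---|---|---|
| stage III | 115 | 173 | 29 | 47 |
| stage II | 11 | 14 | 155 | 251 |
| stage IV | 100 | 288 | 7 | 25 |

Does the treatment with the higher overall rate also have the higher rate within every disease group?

Stage III: Regimen X 115/173 = 66.5%, Drug B 29/47 = 61.7% → Regimen X
Stage II: Regimen X 11/14 = 78.6%, Drug B 155/251 = 61.8% → Regimen X
Stage IV: Regimen X 100/288 = 34.7%, Drug B 7/25 = 28.0% → Regimen X
Overall: Regimen X 226/475 = 47.6%, Drug B 191/323 = 59.1% → Drug B
Regimen X wins each disease group but Drug B wins overall — the comparison reverses. Regimen X's patients skew toward stage IV, which has a lower base rate.

No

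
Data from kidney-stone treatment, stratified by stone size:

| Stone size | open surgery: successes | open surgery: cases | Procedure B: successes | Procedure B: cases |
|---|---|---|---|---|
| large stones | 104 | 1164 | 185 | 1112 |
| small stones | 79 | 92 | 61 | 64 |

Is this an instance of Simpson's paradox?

Large stones: open surgery 104/1164 = 8.9%, Procedure B 185/1112 = 16.6% → Procedure B
Small stones: open surgery 79/92 = 85.9%, Procedure B 61/64 = 95.3% → Procedure B
Overall: open surgery 183/1256 = 14.6%, Procedure B 246/1176 = 20.9% → Procedure B
Procedure B wins overall and in every stone group — no reversal.

No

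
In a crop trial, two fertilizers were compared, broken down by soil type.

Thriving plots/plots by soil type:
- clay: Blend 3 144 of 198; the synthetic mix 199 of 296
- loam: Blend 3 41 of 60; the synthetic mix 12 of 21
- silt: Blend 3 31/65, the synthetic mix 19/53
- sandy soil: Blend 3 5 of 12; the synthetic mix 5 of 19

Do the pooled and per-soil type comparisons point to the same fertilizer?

Clay: Blend 3 144/198 = 72.7%, the synthetic mix 199/296 = 67.2% → Blend 3
Loam: Blend 3 41/60 = 68.3%, the synthetic mix 12/21 = 57.1% → Blend 3
Silt: Blend 3 31/65 = 47.7%, the synthetic mix 19/53 = 35.8% → Blend 3
Sandy soil: Blend 3 5/12 = 41.7%, the synthetic mix 5/19 = 26.3% → Blend 3
Overall: Blend 3 221/335 = 66.0%, the synthetic mix 235/389 = 60.4% → Blend 3
Blend 3 wins overall and in every soil group — no reversal.

Yes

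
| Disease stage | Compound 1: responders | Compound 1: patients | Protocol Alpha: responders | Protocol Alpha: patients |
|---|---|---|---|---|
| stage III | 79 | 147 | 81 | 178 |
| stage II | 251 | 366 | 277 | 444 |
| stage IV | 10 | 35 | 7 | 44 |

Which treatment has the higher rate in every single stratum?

Compound 1

Stage III: Compound 1 79/147 = 53.7%, Protocol Alpha 81/178 = 45.5% → Compound 1
Stage II: Compound 1 251/366 = 68.6%, Protocol Alpha 277/444 = 62.4% → Compound 1
Stage IV: Compound 1 10/35 = 28.6%, Protocol Alpha 7/44 = 15.9% → Compound 1
Compound 1 has the higher rate in all 3 groups.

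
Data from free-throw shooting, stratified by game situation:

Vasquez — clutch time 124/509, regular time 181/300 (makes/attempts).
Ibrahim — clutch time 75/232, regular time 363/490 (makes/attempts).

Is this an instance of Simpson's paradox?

Clutch time: Vasquez 124/509 = 24.4%, Ibrahim 75/232 = 32.3% → Ibrahim
Regular time: Vasquez 181/300 = 60.3%, Ibrahim 363/490 = 74.1% → Ibrahim
Overall: Vasquez 305/809 = 37.7%, Ibrahim 438/722 = 60.7% → Ibrahim
Ibrahim wins overall and in every game group — no reversal.

No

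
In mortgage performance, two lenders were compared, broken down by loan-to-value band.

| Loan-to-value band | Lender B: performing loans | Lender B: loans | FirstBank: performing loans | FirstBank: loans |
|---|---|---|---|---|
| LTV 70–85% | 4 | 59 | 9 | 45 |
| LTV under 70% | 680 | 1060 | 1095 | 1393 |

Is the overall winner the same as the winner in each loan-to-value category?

LTV 70–85%: Lender B 4/59 = 6.8%, FirstBank 9/45 = 20.0% → FirstBank
LTV under 70%: Lender B 680/1060 = 64.2%, FirstBank 1095/1393 = 78.6% → FirstBank
Overall: Lender B 684/1119 = 61.1%, FirstBank 1104/1438 = 76.8% → FirstBank
FirstBank wins overall and in every loan-to-value group — no reversal.

Yes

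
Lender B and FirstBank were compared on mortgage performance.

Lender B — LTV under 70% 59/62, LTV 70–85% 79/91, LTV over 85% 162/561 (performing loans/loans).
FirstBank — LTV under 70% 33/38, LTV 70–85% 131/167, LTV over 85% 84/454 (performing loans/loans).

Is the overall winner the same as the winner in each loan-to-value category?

Yes

LTV under 70%: Lender B 59/62 = 95.2%, FirstBank 33/38 = 86.8% → Lender B
LTV 70–85%: Lender B 79/91 = 86.8%, FirstBank 131/167 = 78.4% → Lender B
LTV over 85%: Lender B 162/561 = 28.9%, FirstBank 84/454 = 18.5% → Lender B
Overall: Lender B 300/714 = 42.0%, FirstBank 248/659 = 37.6% → Lender B
Lender B wins overall and in every loan-to-value group — no reversal.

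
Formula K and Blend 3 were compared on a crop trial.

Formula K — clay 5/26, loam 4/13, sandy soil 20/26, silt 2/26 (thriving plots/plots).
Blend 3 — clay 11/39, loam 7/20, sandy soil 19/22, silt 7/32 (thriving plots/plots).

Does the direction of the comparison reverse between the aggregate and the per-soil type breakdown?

Clay: Formula K 5/26 = 19.2%, Blend 3 11/39 = 28.2% → Blend 3
Loam: Formula K 4/13 = 30.8%, Blend 3 7/20 = 35.0% → Blend 3
Sandy soil: Formula K 20/26 = 76.9%, Blend 3 19/22 = 86.4% → Blend 3
Silt: Formula K 2/26 = 7.7%, Blend 3 7/32 = 21.9% → Blend 3
Overall: Formula K 31/91 = 34.1%, Blend 3 44/113 = 38.9% → Blend 3
Blend 3 wins overall and in every soil group — no reversal.

No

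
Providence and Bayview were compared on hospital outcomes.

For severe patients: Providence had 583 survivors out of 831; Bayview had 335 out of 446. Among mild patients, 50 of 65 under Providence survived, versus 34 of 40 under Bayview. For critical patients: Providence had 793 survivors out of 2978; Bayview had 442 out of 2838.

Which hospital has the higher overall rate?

Severe: Providence 583/831 = 70.2%, Bayview 335/446 = 75.1% → Bayview
Mild: Providence 50/65 = 76.9%, Bayview 34/40 = 85.0% → Bayview
Critical: Providence 793/2978 = 26.6%, Bayview 442/2838 = 15.6% → Providence
Overall: Providence 1426/3874 = 36.8%, Bayview 811/3324 = 24.4% → Providence
(Neither sweeps every case group, but Providence has the higher pooled rate.)

Providence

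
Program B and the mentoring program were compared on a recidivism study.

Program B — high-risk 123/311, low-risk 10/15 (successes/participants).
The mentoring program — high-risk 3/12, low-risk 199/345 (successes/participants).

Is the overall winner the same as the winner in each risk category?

High-risk: Program B 123/311 = 39.5%, the mentoring program 3/12 = 25.0% → Program B
Low-risk: Program B 10/15 = 66.7%, the mentoring program 199/345 = 57.7% → Program B
Overall: Program B 133/326 = 40.8%, the mentoring program 202/357 = 56.6% → the mentoring program
Program B wins each risk group but the mentoring program wins overall — the comparison reverses. Program B's participants skew toward high-risk, which has a lower base rate.

No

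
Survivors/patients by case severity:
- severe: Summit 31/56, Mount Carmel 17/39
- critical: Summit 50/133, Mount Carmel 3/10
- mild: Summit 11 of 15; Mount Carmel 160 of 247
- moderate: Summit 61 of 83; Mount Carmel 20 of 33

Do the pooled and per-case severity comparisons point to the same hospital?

Severe: Summit 31/56 = 55.4%, Mount Carmel 17/39 = 43.6% → Summit
Critical: Summit 50/133 = 37.6%, Mount Carmel 3/10 = 30.0% → Summit
Mild: Summit 11/15 = 73.3%, Mount Carmel 160/247 = 64.8% → Summit
Moderate: Summit 61/83 = 73.5%, Mount Carmel 20/33 = 60.6% → Summit
Overall: Summit 153/287 = 53.3%, Mount Carmel 200/329 = 60.8% → Mount Carmel
Summit wins each case group but Mount Carmel wins overall — the comparison reverses. Summit's patients skew toward critical, which has a lower base rate.

No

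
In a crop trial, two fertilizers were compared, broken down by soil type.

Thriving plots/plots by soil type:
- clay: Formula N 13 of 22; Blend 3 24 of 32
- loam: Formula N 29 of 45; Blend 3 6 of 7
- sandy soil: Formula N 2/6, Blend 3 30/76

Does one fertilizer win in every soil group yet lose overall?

Clay: Formula N 13/22 = 59.1%, Blend 3 24/32 = 75.0% → Blend 3
Loam: Formula N 29/45 = 64.4%, Blend 3 6/7 = 85.7% → Blend 3
Sandy soil: Formula N 2/6 = 33.3%, Blend 3 30/76 = 39.5% → Blend 3
Overall: Formula N 44/73 = 60.3%, Blend 3 60/115 = 52.2% → Formula N
Blend 3 wins each soil group but Formula N wins overall — the comparison reverses. Blend 3's plots skew toward sandy soil, which has a lower base rate.

Yes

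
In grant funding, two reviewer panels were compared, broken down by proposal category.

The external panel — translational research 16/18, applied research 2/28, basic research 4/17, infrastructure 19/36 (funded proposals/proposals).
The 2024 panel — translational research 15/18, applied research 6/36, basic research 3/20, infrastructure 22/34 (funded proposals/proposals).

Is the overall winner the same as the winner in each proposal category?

Translational research: the external panel 16/18 = 88.9%, the 2024 panel 15/18 = 83.3% → the external panel
Applied research: the external panel 2/28 = 7.1%, the 2024 panel 6/36 = 16.7% → the 2024 panel
Basic research: the external panel 4/17 = 23.5%, the 2024 panel 3/20 = 15.0% → the external panel
Infrastructure: the external panel 19/36 = 52.8%, the 2024 panel 22/34 = 64.7% → the 2024 panel
Overall: the external panel 41/99 = 41.4%, the 2024 panel 46/108 = 42.6% → the 2024 panel
Neither sweeps: the external panel wins 2 of 4 groups, the 2024 panel wins 2. The 2024 panel wins overall but not every group — no Simpson reversal.

No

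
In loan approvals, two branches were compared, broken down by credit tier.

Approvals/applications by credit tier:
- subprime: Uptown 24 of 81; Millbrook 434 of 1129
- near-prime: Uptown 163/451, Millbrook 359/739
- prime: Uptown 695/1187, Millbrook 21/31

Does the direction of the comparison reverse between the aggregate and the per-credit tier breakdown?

Subprime: Uptown 24/81 = 29.6%, Millbrook 434/1129 = 38.4% → Millbrook
Near-prime: Uptown 163/451 = 36.1%, Millbrook 359/739 = 48.6% → Millbrook
Prime: Uptown 695/1187 = 58.6%, Millbrook 21/31 = 67.7% → Millbrook
Overall: Uptown 882/1719 = 51.3%, Millbrook 814/1899 = 42.9% → Uptown
Millbrook wins each credit group but Uptown wins overall — the comparison reverses. Millbrook's applications skew toward subprime, which has a lower base rate.

Yes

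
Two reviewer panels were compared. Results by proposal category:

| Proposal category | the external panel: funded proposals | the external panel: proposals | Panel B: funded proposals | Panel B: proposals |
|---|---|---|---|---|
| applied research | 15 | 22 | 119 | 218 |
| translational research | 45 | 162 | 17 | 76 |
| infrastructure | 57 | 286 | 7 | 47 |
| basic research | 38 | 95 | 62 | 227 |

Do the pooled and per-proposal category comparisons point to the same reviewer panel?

Applied research: the external panel 15/22 = 68.2%, Panel B 119/218 = 54.6% → the external panel
Translational research: the external panel 45/162 = 27.8%, Panel B 17/76 = 22.4% → the external panel
Infrastructure: the external panel 57/286 = 19.9%, Panel B 7/47 = 14.9% → the external panel
Basic research: the external panel 38/95 = 40.0%, Panel B 62/227 = 27.3% → the external panel
Overall: the external panel 155/565 = 27.4%, Panel B 205/568 = 36.1% → Panel B
The external panel wins each proposal group but Panel B wins overall — the comparison reverses. The external panel's proposals skew toward infrastructure, which has a lower base rate.

No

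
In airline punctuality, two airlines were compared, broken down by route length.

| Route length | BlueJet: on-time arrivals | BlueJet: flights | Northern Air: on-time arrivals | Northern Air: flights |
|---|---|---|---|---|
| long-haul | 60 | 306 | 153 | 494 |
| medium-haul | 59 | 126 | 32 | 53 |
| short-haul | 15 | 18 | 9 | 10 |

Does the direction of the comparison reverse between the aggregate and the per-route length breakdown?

Long-haul: BlueJet 60/306 = 19.6%, Northern Air 153/494 = 31.0% → Northern Air
Medium-haul: BlueJet 59/126 = 46.8%, Northern Air 32/53 = 60.4% → Northern Air
Short-haul: BlueJet 15/18 = 83.3%, Northern Air 9/10 = 90.0% → Northern Air
Overall: BlueJet 134/450 = 29.8%, Northern Air 194/557 = 34.8% → Northern Air
Northern Air wins overall and in every route group — no reversal.

No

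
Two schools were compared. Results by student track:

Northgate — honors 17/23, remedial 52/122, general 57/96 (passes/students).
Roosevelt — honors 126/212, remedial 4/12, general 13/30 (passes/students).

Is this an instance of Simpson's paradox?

Honors: Northgate 17/23 = 73.9%, Roosevelt 126/212 = 59.4% → Northgate
Remedial: Northgate 52/122 = 42.6%, Roosevelt 4/12 = 33.3% → Northgate
General: Northgate 57/96 = 59.4%, Roosevelt 13/30 = 43.3% → Northgate
Overall: Northgate 126/241 = 52.3%, Roosevelt 143/254 = 56.3% → Roosevelt
Northgate wins each student group but Roosevelt wins overall — the comparison reverses. Northgate's students skew toward remedial, which has a lower base rate.

Yes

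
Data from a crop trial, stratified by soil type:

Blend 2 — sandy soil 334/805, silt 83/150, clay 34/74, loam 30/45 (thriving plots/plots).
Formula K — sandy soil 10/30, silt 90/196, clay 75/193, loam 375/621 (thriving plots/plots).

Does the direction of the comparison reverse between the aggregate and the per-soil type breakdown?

Sandy soil: Blend 2 334/805 = 41.5%, Formula K 10/30 = 33.3% → Blend 2
Silt: Blend 2 83/150 = 55.3%, Formula K 90/196 = 45.9% → Blend 2
Clay: Blend 2 34/74 = 45.9%, Formula K 75/193 = 38.9% → Blend 2
Loam: Blend 2 30/45 = 66.7%, Formula K 375/621 = 60.4% → Blend 2
Overall: Blend 2 481/1074 = 44.8%, Formula K 550/1040 = 52.9% → Formula K
Blend 2 wins each soil group but Formula K wins overall — the comparison reverses. Blend 2's plots skew toward sandy soil, which has a lower base rate.

Yes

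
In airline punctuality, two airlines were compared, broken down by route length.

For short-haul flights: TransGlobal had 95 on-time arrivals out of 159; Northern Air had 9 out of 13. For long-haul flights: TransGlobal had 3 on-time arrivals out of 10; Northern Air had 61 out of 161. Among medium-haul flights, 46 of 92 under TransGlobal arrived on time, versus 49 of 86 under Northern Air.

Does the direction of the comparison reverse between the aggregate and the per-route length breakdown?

Yes

Short-haul: TransGlobal 95/159 = 59.7%, Northern Air 9/13 = 69.2% → Northern Air
Long-haul: TransGlobal 3/10 = 30.0%, Northern Air 61/161 = 37.9% → Northern Air
Medium-haul: TransGlobal 46/92 = 50.0%, Northern Air 49/86 = 57.0% → Northern Air
Overall: TransGlobal 144/261 = 55.2%, Northern Air 119/260 = 45.8% → TransGlobal
Northern Air wins each route group but TransGlobal wins overall — the comparison reverses. Northern Air's flights skew toward long-haul, which has a lower base rate.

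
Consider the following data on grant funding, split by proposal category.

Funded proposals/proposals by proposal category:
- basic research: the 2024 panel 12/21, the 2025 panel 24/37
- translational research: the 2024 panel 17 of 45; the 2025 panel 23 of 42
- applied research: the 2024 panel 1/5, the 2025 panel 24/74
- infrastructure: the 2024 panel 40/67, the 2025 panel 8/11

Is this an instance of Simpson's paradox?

Basic research: the 2024 panel 12/21 = 57.1%, the 2025 panel 24/37 = 64.9% → the 2025 panel
Translational research: the 2024 panel 17/45 = 37.8%, the 2025 panel 23/42 = 54.8% → the 2025 panel
Applied research: the 2024 panel 1/5 = 20.0%, the 2025 panel 24/74 = 32.4% → the 2025 panel
Infrastructure: the 2024 panel 40/67 = 59.7%, the 2025 panel 8/11 = 72.7% → the 2025 panel
Overall: the 2024 panel 70/138 = 50.7%, the 2025 panel 79/164 = 48.2% → the 2024 panel
The 2025 panel wins each proposal group but the 2024 panel wins overall — the comparison reverses. The 2025 panel's proposals skew toward applied research, which has a lower base rate.

Yes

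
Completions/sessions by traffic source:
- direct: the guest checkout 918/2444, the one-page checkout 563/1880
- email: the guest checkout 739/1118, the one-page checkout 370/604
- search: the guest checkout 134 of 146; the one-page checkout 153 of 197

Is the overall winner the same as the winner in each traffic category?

Yes

Direct: the guest checkout 918/2444 = 37.6%, the one-page checkout 563/1880 = 29.9% → the guest checkout
Email: the guest checkout 739/1118 = 66.1%, the one-page checkout 370/604 = 61.3% → the guest checkout
Search: the guest checkout 134/146 = 91.8%, the one-page checkout 153/197 = 77.7% → the guest checkout
Overall: the guest checkout 1791/3708 = 48.3%, the one-page checkout 1086/2681 = 40.5% → the guest checkout
The guest checkout wins overall and in every traffic group — no reversal.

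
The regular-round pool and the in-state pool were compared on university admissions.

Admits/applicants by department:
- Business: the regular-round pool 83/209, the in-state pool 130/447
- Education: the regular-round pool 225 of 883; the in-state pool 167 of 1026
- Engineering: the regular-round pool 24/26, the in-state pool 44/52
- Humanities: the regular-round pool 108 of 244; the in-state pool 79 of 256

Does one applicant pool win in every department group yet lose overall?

Business: the regular-round pool 83/209 = 39.7%, the in-state pool 130/447 = 29.1% → the regular-round pool
Education: the regular-round pool 225/883 = 25.5%, the in-state pool 167/1026 = 16.3% → the regular-round pool
Engineering: the regular-round pool 24/26 = 92.3%, the in-state pool 44/52 = 84.6% → the regular-round pool
Humanities: the regular-round pool 108/244 = 44.3%, the in-state pool 79/256 = 30.9% → the regular-round pool
Overall: the regular-round pool 440/1362 = 32.3%, the in-state pool 420/1781 = 23.6% → the regular-round pool
The regular-round pool wins overall and in every department group — no reversal.

No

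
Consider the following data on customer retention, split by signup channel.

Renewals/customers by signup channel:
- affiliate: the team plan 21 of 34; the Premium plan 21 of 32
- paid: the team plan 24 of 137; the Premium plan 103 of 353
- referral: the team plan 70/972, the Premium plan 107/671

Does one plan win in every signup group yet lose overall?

No

Affiliate: the team plan 21/34 = 61.8%, the Premium plan 21/32 = 65.6% → the Premium plan
Paid: the team plan 24/137 = 17.5%, the Premium plan 103/353 = 29.2% → the Premium plan
Referral: the team plan 70/972 = 7.2%, the Premium plan 107/671 = 15.9% → the Premium plan
Overall: the team plan 115/1143 = 10.1%, the Premium plan 231/1056 = 21.9% → the Premium plan
The Premium plan wins overall and in every signup group — no reversal.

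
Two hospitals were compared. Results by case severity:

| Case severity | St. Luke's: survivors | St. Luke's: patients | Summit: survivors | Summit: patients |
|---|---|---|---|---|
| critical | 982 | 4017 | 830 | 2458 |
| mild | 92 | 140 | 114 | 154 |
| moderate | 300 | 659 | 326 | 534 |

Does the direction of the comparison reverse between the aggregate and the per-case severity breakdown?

No

Critical: St. Luke's 982/4017 = 24.4%, Summit 830/2458 = 33.8% → Summit
Mild: St. Luke's 92/140 = 65.7%, Summit 114/154 = 74.0% → Summit
Moderate: St. Luke's 300/659 = 45.5%, Summit 326/534 = 61.0% → Summit
Overall: St. Luke's 1374/4816 = 28.5%, Summit 1270/3146 = 40.4% → Summit
Summit wins overall and in every case group — no reversal.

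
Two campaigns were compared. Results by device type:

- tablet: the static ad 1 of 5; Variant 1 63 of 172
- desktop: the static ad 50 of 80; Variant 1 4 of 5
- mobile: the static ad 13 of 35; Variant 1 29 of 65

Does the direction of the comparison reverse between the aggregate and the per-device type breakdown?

Tablet: the static ad 1/5 = 20.0%, Variant 1 63/172 = 36.6% → Variant 1
Desktop: the static ad 50/80 = 62.5%, Variant 1 4/5 = 80.0% → Variant 1
Mobile: the static ad 13/35 = 37.1%, Variant 1 29/65 = 44.6% → Variant 1
Overall: the static ad 64/120 = 53.3%, Variant 1 96/242 = 39.7% → the static ad
Variant 1 wins each device group but the static ad wins overall — the comparison reverses. Variant 1's impressions skew toward tablet, which has a lower base rate.

Yes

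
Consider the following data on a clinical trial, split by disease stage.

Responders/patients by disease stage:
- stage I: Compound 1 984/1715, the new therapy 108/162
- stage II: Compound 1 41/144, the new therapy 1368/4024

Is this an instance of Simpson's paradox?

Yes

Stage I: Compound 1 984/1715 = 57.4%, the new therapy 108/162 = 66.7% → the new therapy
Stage II: Compound 1 41/144 = 28.5%, the new therapy 1368/4024 = 34.0% → the new therapy
Overall: Compound 1 1025/1859 = 55.1%, the new therapy 1476/4186 = 35.3% → Compound 1
The new therapy wins each disease group but Compound 1 wins overall — the comparison reverses. The new therapy's patients skew toward stage II, which has a lower base rate.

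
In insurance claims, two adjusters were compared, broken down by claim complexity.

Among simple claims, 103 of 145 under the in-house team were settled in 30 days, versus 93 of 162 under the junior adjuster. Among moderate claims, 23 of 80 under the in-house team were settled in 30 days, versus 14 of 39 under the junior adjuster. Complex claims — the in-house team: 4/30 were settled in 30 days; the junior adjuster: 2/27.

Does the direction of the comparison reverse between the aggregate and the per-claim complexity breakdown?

No

Simple: the in-house team 103/145 = 71.0%, the junior adjuster 93/162 = 57.4% → the in-house team
Moderate: the in-house team 23/80 = 28.8%, the junior adjuster 14/39 = 35.9% → the junior adjuster
Complex: the in-house team 4/30 = 13.3%, the junior adjuster 2/27 = 7.4% → the in-house team
Overall: the in-house team 130/255 = 51.0%, the junior adjuster 109/228 = 47.8% → the in-house team
Neither sweeps: the in-house team wins 2 of 3 groups, the junior adjuster wins 1. The in-house team wins overall but not every group — no Simpson reversal.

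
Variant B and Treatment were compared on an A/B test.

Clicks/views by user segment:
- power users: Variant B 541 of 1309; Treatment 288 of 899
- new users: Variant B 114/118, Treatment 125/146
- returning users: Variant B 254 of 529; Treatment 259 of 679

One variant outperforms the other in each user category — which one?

Variant B

Power users: Variant B 541/1309 = 41.3%, Treatment 288/899 = 32.0% → Variant B
New users: Variant B 114/118 = 96.6%, Treatment 125/146 = 85.6% → Variant B
Returning users: Variant B 254/529 = 48.0%, Treatment 259/679 = 38.1% → Variant B
Variant B has the higher rate in all 3 groups.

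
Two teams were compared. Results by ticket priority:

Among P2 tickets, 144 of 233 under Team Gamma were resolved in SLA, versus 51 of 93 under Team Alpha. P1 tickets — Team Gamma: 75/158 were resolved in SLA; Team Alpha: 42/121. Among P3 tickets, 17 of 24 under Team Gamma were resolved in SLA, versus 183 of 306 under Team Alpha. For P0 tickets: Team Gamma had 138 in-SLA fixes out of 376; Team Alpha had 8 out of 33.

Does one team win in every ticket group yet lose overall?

P2: Team Gamma 144/233 = 61.8%, Team Alpha 51/93 = 54.8% → Team Gamma
P1: Team Gamma 75/158 = 47.5%, Team Alpha 42/121 = 34.7% → Team Gamma
P3: Team Gamma 17/24 = 70.8%, Team Alpha 183/306 = 59.8% → Team Gamma
P0: Team Gamma 138/376 = 36.7%, Team Alpha 8/33 = 24.2% → Team Gamma
Overall: Team Gamma 374/791 = 47.3%, Team Alpha 284/553 = 51.4% → Team Alpha
Team Gamma wins each ticket group but Team Alpha wins overall — the comparison reverses. Team Gamma's tickets skew toward P0, which has a lower base rate.

Yes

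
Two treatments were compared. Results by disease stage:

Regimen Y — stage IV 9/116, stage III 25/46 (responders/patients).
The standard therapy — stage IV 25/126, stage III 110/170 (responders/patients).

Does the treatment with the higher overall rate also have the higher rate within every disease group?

Stage IV: Regimen Y 9/116 = 7.8%, the standard therapy 25/126 = 19.8% → the standard therapy
Stage III: Regimen Y 25/46 = 54.3%, the standard therapy 110/170 = 64.7% → the standard therapy
Overall: Regimen Y 34/162 = 21.0%, the standard therapy 135/296 = 45.6% → the standard therapy
The standard therapy wins overall and in every disease group — no reversal.

Yes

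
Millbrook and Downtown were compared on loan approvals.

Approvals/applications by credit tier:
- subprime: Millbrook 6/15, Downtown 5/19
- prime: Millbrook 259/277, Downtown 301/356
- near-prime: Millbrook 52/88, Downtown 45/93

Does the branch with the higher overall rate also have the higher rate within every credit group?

Subprime: Millbrook 6/15 = 40.0%, Downtown 5/19 = 26.3% → Millbrook
Prime: Millbrook 259/277 = 93.5%, Downtown 301/356 = 84.6% → Millbrook
Near-prime: Millbrook 52/88 = 59.1%, Downtown 45/93 = 48.4% → Millbrook
Overall: Millbrook 317/380 = 83.4%, Downtown 351/468 = 75.0% → Millbrook
Millbrook wins overall and in every credit group — no reversal.

Yes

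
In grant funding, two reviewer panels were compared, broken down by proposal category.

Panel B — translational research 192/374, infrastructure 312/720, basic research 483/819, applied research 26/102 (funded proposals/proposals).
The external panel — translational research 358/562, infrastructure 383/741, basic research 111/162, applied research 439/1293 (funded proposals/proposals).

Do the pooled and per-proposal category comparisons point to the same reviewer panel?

No

Translational research: Panel B 192/374 = 51.3%, the external panel 358/562 = 63.7% → the external panel
Infrastructure: Panel B 312/720 = 43.3%, the external panel 383/741 = 51.7% → the external panel
Basic research: Panel B 483/819 = 59.0%, the external panel 111/162 = 68.5% → the external panel
Applied research: Panel B 26/102 = 25.5%, the external panel 439/1293 = 34.0% → the external panel
Overall: Panel B 1013/2015 = 50.3%, the external panel 1291/2758 = 46.8% → Panel B
The external panel wins each proposal group but Panel B wins overall — the comparison reverses. The external panel's proposals skew toward applied research, which has a lower base rate.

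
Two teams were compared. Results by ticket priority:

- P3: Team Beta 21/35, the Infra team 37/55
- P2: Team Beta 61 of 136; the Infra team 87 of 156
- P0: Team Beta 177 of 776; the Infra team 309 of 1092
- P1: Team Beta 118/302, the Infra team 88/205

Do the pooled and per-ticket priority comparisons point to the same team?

P3: Team Beta 21/35 = 60.0%, the Infra team 37/55 = 67.3% → the Infra team
P2: Team Beta 61/136 = 44.9%, the Infra team 87/156 = 55.8% → the Infra team
P0: Team Beta 177/776 = 22.8%, the Infra team 309/1092 = 28.3% → the Infra team
P1: Team Beta 118/302 = 39.1%, the Infra team 88/205 = 42.9% → the Infra team
Overall: Team Beta 377/1249 = 30.2%, the Infra team 521/1508 = 34.5% → the Infra team
The Infra team wins overall and in every ticket group — no reversal.

Yes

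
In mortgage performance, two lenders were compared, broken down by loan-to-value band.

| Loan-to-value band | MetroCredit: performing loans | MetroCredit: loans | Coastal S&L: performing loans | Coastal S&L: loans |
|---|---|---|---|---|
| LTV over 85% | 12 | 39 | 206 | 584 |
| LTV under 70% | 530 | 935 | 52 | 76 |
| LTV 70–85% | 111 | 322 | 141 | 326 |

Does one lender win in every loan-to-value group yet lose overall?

Yes

LTV over 85%: MetroCredit 12/39 = 30.8%, Coastal S&L 206/584 = 35.3% → Coastal S&L
LTV under 70%: MetroCredit 530/935 = 56.7%, Coastal S&L 52/76 = 68.4% → Coastal S&L
LTV 70–85%: MetroCredit 111/322 = 34.5%, Coastal S&L 141/326 = 43.3% → Coastal S&L
Overall: MetroCredit 653/1296 = 50.4%, Coastal S&L 399/986 = 40.5% → MetroCredit
Coastal S&L wins each loan-to-value group but MetroCredit wins overall — the comparison reverses. Coastal S&L's loans skew toward LTV over 85%, which has a lower base rate.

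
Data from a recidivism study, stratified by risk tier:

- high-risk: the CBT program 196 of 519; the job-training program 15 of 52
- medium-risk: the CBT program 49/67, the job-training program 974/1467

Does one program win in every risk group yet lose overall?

Yes

High-risk: the CBT program 196/519 = 37.8%, the job-training program 15/52 = 28.8% → the CBT program
Medium-risk: the CBT program 49/67 = 73.1%, the job-training program 974/1467 = 66.4% → the CBT program
Overall: the CBT program 245/586 = 41.8%, the job-training program 989/1519 = 65.1% → the job-training program
The CBT program wins each risk group but the job-training program wins overall — the comparison reverses. The CBT program's participants skew toward high-risk, which has a lower base rate.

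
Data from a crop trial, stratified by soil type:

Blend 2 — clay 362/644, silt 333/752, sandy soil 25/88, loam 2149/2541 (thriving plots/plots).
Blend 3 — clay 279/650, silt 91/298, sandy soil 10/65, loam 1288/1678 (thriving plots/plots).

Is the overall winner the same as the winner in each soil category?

Clay: Blend 2 362/644 = 56.2%, Blend 3 279/650 = 42.9% → Blend 2
Silt: Blend 2 333/752 = 44.3%, Blend 3 91/298 = 30.5% → Blend 2
Sandy soil: Blend 2 25/88 = 28.4%, Blend 3 10/65 = 15.4% → Blend 2
Loam: Blend 2 2149/2541 = 84.6%, Blend 3 1288/1678 = 76.8% → Blend 2
Overall: Blend 2 2869/4025 = 71.3%, Blend 3 1668/2691 = 62.0% → Blend 2
Blend 2 wins overall and in every soil group — no reversal.

Yes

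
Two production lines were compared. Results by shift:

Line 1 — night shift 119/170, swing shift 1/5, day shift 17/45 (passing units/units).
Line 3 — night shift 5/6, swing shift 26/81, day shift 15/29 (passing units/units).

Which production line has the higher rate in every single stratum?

Night shift: Line 1 119/170 = 70.0%, Line 3 5/6 = 83.3% → Line 3
Swing shift: Line 1 1/5 = 20.0%, Line 3 26/81 = 32.1% → Line 3
Day shift: Line 1 17/45 = 37.8%, Line 3 15/29 = 51.7% → Line 3
Line 3 has the higher rate in all 3 groups.

Line 3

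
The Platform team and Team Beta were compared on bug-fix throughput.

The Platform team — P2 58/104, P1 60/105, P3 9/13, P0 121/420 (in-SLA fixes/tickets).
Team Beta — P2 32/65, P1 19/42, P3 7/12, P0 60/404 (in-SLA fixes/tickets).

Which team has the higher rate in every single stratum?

P2: the Platform team 58/104 = 55.8%, Team Beta 32/65 = 49.2% → the Platform team
P1: the Platform team 60/105 = 57.1%, Team Beta 19/42 = 45.2% → the Platform team
P3: the Platform team 9/13 = 69.2%, Team Beta 7/12 = 58.3% → the Platform team
P0: the Platform team 121/420 = 28.8%, Team Beta 60/404 = 14.9% → the Platform team
The Platform team has the higher rate in all 4 groups.

the Platform team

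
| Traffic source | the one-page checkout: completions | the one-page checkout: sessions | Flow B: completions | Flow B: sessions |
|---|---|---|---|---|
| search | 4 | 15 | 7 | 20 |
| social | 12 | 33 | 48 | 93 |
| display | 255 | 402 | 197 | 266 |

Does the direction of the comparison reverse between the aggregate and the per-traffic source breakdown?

No

Search: the one-page checkout 4/15 = 26.7%, Flow B 7/20 = 35.0% → Flow B
Social: the one-page checkout 12/33 = 36.4%, Flow B 48/93 = 51.6% → Flow B
Display: the one-page checkout 255/402 = 63.4%, Flow B 197/266 = 74.1% → Flow B
Overall: the one-page checkout 271/450 = 60.2%, Flow B 252/379 = 66.5% → Flow B
Flow B wins overall and in every traffic group — no reversal.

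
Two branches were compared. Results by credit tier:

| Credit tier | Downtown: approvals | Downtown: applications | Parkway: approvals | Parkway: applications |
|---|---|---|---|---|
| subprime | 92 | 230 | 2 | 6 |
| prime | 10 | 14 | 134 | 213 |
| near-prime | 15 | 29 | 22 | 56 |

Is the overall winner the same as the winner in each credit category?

No

Subprime: Downtown 92/230 = 40.0%, Parkway 2/6 = 33.3% → Downtown
Prime: Downtown 10/14 = 71.4%, Parkway 134/213 = 62.9% → Downtown
Near-prime: Downtown 15/29 = 51.7%, Parkway 22/56 = 39.3% → Downtown
Overall: Downtown 117/273 = 42.9%, Parkway 158/275 = 57.5% → Parkway
Downtown wins each credit group but Parkway wins overall — the comparison reverses. Downtown's applications skew toward subprime, which has a lower base rate.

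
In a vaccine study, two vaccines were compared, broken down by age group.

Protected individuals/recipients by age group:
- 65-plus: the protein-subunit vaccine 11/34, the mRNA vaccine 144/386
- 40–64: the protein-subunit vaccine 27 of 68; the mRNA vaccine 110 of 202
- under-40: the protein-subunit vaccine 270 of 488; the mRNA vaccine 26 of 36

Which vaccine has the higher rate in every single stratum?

the mRNA vaccine

65-plus: the protein-subunit vaccine 11/34 = 32.4%, the mRNA vaccine 144/386 = 37.3% → the mRNA vaccine
40–64: the protein-subunit vaccine 27/68 = 39.7%, the mRNA vaccine 110/202 = 54.5% → the mRNA vaccine
Under-40: the protein-subunit vaccine 270/488 = 55.3%, the mRNA vaccine 26/36 = 72.2% → the mRNA vaccine
The mRNA vaccine has the higher rate in all 3 groups.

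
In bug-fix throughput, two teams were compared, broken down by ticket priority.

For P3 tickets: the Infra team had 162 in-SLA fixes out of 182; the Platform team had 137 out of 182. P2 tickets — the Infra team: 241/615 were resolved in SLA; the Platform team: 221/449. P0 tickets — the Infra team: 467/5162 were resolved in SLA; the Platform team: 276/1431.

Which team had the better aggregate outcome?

P3: the Infra team 162/182 = 89.0%, the Platform team 137/182 = 75.3% → the Infra team
P2: the Infra team 241/615 = 39.2%, the Platform team 221/449 = 49.2% → the Platform team
P0: the Infra team 467/5162 = 9.0%, the Platform team 276/1431 = 19.3% → the Platform team
Overall: the Infra team 870/5959 = 14.6%, the Platform team 634/2062 = 30.7% → the Platform team
(Neither sweeps every ticket group, but the Platform team has the higher pooled rate.)

the Platform team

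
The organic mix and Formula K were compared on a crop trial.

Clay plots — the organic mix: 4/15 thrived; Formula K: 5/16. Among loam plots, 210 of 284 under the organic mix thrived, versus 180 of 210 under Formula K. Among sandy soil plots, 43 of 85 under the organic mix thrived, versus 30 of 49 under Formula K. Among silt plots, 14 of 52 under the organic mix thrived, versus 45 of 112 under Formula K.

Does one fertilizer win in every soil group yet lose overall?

No

Clay: the organic mix 4/15 = 26.7%, Formula K 5/16 = 31.2% → Formula K
Loam: the organic mix 210/284 = 73.9%, Formula K 180/210 = 85.7% → Formula K
Sandy soil: the organic mix 43/85 = 50.6%, Formula K 30/49 = 61.2% → Formula K
Silt: the organic mix 14/52 = 26.9%, Formula K 45/112 = 40.2% → Formula K
Overall: the organic mix 271/436 = 62.2%, Formula K 260/387 = 67.2% → Formula K
Formula K wins overall and in every soil group — no reversal.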